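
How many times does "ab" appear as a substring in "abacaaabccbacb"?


Searching for "ab" in "abacaaabccbacb"
Scanning each position:
  Position 0: "ab" => MATCH
  Position 1: "ba" => no
  Position 2: "ac" => no
  Position 3: "ca" => no
  Position 4: "aa" => no
  Position 5: "aa" => no
  Position 6: "ab" => MATCH
  Position 7: "bc" => no
  Position 8: "cc" => no
  Position 9: "cb" => no
  Position 10: "ba" => no
  Position 11: "ac" => no
  Position 12: "cb" => no
Total occurrences: 2

2


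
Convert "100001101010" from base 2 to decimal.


Input: "100001101010" in base 2
Positional expansion:
  Digit '1' (value 1) x 2^11 = 2048
  Digit '0' (value 0) x 2^10 = 0
  Digit '0' (value 0) x 2^9 = 0
  Digit '0' (value 0) x 2^8 = 0
  Digit '0' (value 0) x 2^7 = 0
  Digit '1' (value 1) x 2^6 = 64
  Digit '1' (value 1) x 2^5 = 32
  Digit '0' (value 0) x 2^4 = 0
  Digit '1' (value 1) x 2^3 = 8
  Digit '0' (value 0) x 2^2 = 0
  Digit '1' (value 1) x 2^1 = 2
  Digit '0' (value 0) x 2^0 = 0
Sum = 2154

2154


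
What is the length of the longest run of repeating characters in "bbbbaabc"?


Input: "bbbbaabc"
Scanning for longest run:
  Position 1 ('b'): continues run of 'b', length=2
  Position 2 ('b'): continues run of 'b', length=3
  Position 3 ('b'): continues run of 'b', length=4
  Position 4 ('a'): new char, reset run to 1
  Position 5 ('a'): continues run of 'a', length=2
  Position 6 ('b'): new char, reset run to 1
  Position 7 ('c'): new char, reset run to 1
Longest run: 'b' with length 4

4


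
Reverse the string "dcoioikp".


Input: dcoioikp
Reading characters right to left:
  Position 7: 'p'
  Position 6: 'k'
  Position 5: 'i'
  Position 4: 'o'
  Position 3: 'i'
  Position 2: 'o'
  Position 1: 'c'
  Position 0: 'd'
Reversed: pkioiocd

pkioiocd


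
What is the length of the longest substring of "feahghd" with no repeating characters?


Input: "feahghd"
Sliding window (track last position of each char):
  Position 0 ('f'): window [0,0] length 1 -- new best
  Position 1 ('e'): window [0,1] length 2 -- new best
  Position 2 ('a'): window [0,2] length 3 -- new best
  Position 3 ('h'): window [0,3] length 4 -- new best
  Position 4 ('g'): window [0,4] length 5 -- new best
  Position 5 ('h'): repeat (last at 3), move window start to 4
  Position 5 ('h'): window [4,5] length 2
  Position 6 ('d'): window [4,6] length 3
Longest substring with no repeats: "feahg" with length 5

5


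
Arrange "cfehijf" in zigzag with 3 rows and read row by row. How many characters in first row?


Zigzag "cfehijf" into 3 rows:
Placing characters:
  'c' => row 0
  'f' => row 1
  'e' => row 2
  'h' => row 1
  'i' => row 0
  'j' => row 1
  'f' => row 2
Rows:
  Row 0: "ci"
  Row 1: "fhj"
  Row 2: "ef"
First row length: 2

2


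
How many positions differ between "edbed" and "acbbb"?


Comparing "edbed" and "acbbb" position by position:
  Position 0: 'e' vs 'a' => DIFFER
  Position 1: 'd' vs 'c' => DIFFER
  Position 2: 'b' vs 'b' => same
  Position 3: 'e' vs 'b' => DIFFER
  Position 4: 'd' vs 'b' => DIFFER
Positions that differ: 4

4


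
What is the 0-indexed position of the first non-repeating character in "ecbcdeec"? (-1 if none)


Input: ecbcdeec
Character frequencies:
  'b': 1
  'c': 3
  'd': 1
  'e': 3
Scanning left to right for freq == 1:
  Position 0 ('e'): freq=3, skip
  Position 1 ('c'): freq=3, skip
  Position 2 ('b'): unique! => answer = 2

2


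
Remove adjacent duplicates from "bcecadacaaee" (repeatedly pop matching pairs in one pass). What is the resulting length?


Input: bcecadacaaee
Stack-based adjacent duplicate removal:
  Read 'b': push. Stack: b
  Read 'c': push. Stack: bc
  Read 'e': push. Stack: bce
  Read 'c': push. Stack: bcec
  Read 'a': push. Stack: bceca
  Read 'd': push. Stack: bcecad
  Read 'a': push. Stack: bcecada
  Read 'c': push. Stack: bcecadac
  Read 'a': push. Stack: bcecadaca
  Read 'a': matches stack top 'a' => pop. Stack: bcecadac
  Read 'e': push. Stack: bcecadace
  Read 'e': matches stack top 'e' => pop. Stack: bcecadac
Final stack: "bcecadac" (length 8)

8


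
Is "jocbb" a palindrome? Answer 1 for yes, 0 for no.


Input: jocbb
Reversed: bbcoj
  Compare pos 0 ('j') with pos 4 ('b'): MISMATCH
  Compare pos 1 ('o') with pos 3 ('b'): MISMATCH
Result: not a palindrome

0


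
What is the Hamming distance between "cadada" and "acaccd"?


Comparing "cadada" and "acaccd" position by position:
  Position 0: 'c' vs 'a' => differ
  Position 1: 'a' vs 'c' => differ
  Position 2: 'd' vs 'a' => differ
  Position 3: 'a' vs 'c' => differ
  Position 4: 'd' vs 'c' => differ
  Position 5: 'a' vs 'd' => differ
Total differences (Hamming distance): 6

6


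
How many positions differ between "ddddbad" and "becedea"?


Comparing "ddddbad" and "becedea" position by position:
  Position 0: 'd' vs 'b' => DIFFER
  Position 1: 'd' vs 'e' => DIFFER
  Position 2: 'd' vs 'c' => DIFFER
  Position 3: 'd' vs 'e' => DIFFER
  Position 4: 'b' vs 'd' => DIFFER
  Position 5: 'a' vs 'e' => DIFFER
  Position 6: 'd' vs 'a' => DIFFER
Positions that differ: 7

7


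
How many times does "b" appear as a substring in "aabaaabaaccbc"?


Searching for "b" in "aabaaabaaccbc"
Scanning each position:
  Position 0: "a" => no
  Position 1: "a" => no
  Position 2: "b" => MATCH
  Position 3: "a" => no
  Position 4: "a" => no
  Position 5: "a" => no
  Position 6: "b" => MATCH
  Position 7: "a" => no
  Position 8: "a" => no
  Position 9: "c" => no
  Position 10: "c" => no
  Position 11: "b" => MATCH
  Position 12: "c" => no
Total occurrences: 3

3


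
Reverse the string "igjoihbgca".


Input: igjoihbgca
Reading characters right to left:
  Position 9: 'a'
  Position 8: 'c'
  Position 7: 'g'
  Position 6: 'b'
  Position 5: 'h'
  Position 4: 'i'
  Position 3: 'o'
  Position 2: 'j'
  Position 1: 'g'
  Position 0: 'i'
Reversed: acgbhiojgi

acgbhiojgi


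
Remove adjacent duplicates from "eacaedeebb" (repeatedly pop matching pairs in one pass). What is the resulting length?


Input: eacaedeebb
Stack-based adjacent duplicate removal:
  Read 'e': push. Stack: e
  Read 'a': push. Stack: ea
  Read 'c': push. Stack: eac
  Read 'a': push. Stack: eaca
  Read 'e': push. Stack: eacae
  Read 'd': push. Stack: eacaed
  Read 'e': push. Stack: eacaede
  Read 'e': matches stack top 'e' => pop. Stack: eacaed
  Read 'b': push. Stack: eacaedb
  Read 'b': matches stack top 'b' => pop. Stack: eacaed
Final stack: "eacaed" (length 6)

6


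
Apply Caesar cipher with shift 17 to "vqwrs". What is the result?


Caesar cipher: shift "vqwrs" by 17
  'v' (pos 21) + 17 = pos 12 = 'm'
  'q' (pos 16) + 17 = pos 7 = 'h'
  'w' (pos 22) + 17 = pos 13 = 'n'
  'r' (pos 17) + 17 = pos 8 = 'i'
  's' (pos 18) + 17 = pos 9 = 'j'
Result: mhnij

mhnij


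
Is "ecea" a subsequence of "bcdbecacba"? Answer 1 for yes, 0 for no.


Check if "ecea" is a subsequence of "bcdbecacba"
Greedy scan:
  Position 0 ('b'): no match needed
  Position 1 ('c'): no match needed
  Position 2 ('d'): no match needed
  Position 3 ('b'): no match needed
  Position 4 ('e'): matches sub[0] = 'e'
  Position 5 ('c'): matches sub[1] = 'c'
  Position 6 ('a'): no match needed
  Position 7 ('c'): no match needed
  Position 8 ('b'): no match needed
  Position 9 ('a'): no match needed
Only matched 2/4 characters => not a subsequence

0


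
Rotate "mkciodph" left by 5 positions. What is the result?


Input: "mkciodph", rotate left by 5
First 5 characters: "mkcio"
Remaining characters: "dph"
Concatenate remaining + first: "dph" + "mkcio" = "dphmkcio"

dphmkcio


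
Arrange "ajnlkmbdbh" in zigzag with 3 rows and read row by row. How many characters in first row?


Zigzag "ajnlkmbdbh" into 3 rows:
Placing characters:
  'a' => row 0
  'j' => row 1
  'n' => row 2
  'l' => row 1
  'k' => row 0
  'm' => row 1
  'b' => row 2
  'd' => row 1
  'b' => row 0
  'h' => row 1
Rows:
  Row 0: "akb"
  Row 1: "jlmdh"
  Row 2: "nb"
First row length: 3

3


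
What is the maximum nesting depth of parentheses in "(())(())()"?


Input: "(())(())()"
Tracking depth:
  Position 0 '(': depth becomes 1
  Position 1 '(': depth becomes 2
  Position 2 ')': depth becomes 1
  Position 3 ')': depth becomes 0
  Position 4 '(': depth becomes 1
  Position 5 '(': depth becomes 2
  Position 6 ')': depth becomes 1
  Position 7 ')': depth becomes 0
  Position 8 '(': depth becomes 1
  Position 9 ')': depth becomes 0
Maximum depth reached: 2

2


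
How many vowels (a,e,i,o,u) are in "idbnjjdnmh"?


Input: idbnjjdnmh
Checking each character:
  'i' at position 0: vowel (running total: 1)
  'd' at position 1: consonant
  'b' at position 2: consonant
  'n' at position 3: consonant
  'j' at position 4: consonant
  'j' at position 5: consonant
  'd' at position 6: consonant
  'n' at position 7: consonant
  'm' at position 8: consonant
  'h' at position 9: consonant
Total vowels: 1

1


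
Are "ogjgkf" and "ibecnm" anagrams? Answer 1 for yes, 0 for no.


Strings: "ogjgkf", "ibecnm"
Sorted first:  fggjko
Sorted second: bceimn
Differ at position 0: 'f' vs 'b' => not anagrams

0


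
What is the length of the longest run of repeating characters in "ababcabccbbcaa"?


Input: "ababcabccbbcaa"
Scanning for longest run:
  Position 1 ('b'): new char, reset run to 1
  Position 2 ('a'): new char, reset run to 1
  Position 3 ('b'): new char, reset run to 1
  Position 4 ('c'): new char, reset run to 1
  Position 5 ('a'): new char, reset run to 1
  Position 6 ('b'): new char, reset run to 1
  Position 7 ('c'): new char, reset run to 1
  Position 8 ('c'): continues run of 'c', length=2
  Position 9 ('b'): new char, reset run to 1
  Position 10 ('b'): continues run of 'b', length=2
  Position 11 ('c'): new char, reset run to 1
  Position 12 ('a'): new char, reset run to 1
  Position 13 ('a'): continues run of 'a', length=2
Longest run: 'c' with length 2

2


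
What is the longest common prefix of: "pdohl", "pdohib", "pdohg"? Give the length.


Words: pdohl, pdohib, pdohg
  Position 0: all 'p' => match
  Position 1: all 'd' => match
  Position 2: all 'o' => match
  Position 3: all 'h' => match
  Position 4: ('l', 'i', 'g') => mismatch, stop
LCP = "pdoh" (length 4)

4


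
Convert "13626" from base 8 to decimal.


Input: "13626" in base 8
Positional expansion:
  Digit '1' (value 1) x 8^4 = 4096
  Digit '3' (value 3) x 8^3 = 1536
  Digit '6' (value 6) x 8^2 = 384
  Digit '2' (value 2) x 8^1 = 16
  Digit '6' (value 6) x 8^0 = 6
Sum = 6038

6038


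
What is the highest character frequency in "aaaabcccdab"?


Input: aaaabcccdab
Character counts:
  'a': 5
  'b': 2
  'c': 3
  'd': 1
Maximum frequency: 5

5


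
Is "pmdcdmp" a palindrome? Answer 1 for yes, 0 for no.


Input: pmdcdmp
Reversed: pmdcdmp
  Compare pos 0 ('p') with pos 6 ('p'): match
  Compare pos 1 ('m') with pos 5 ('m'): match
  Compare pos 2 ('d') with pos 4 ('d'): match
Result: palindrome

1


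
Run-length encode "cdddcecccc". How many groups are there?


Input: cdddcecccc
Scanning for consecutive runs:
  Group 1: 'c' x 1 (positions 0-0)
  Group 2: 'd' x 3 (positions 1-3)
  Group 3: 'c' x 1 (positions 4-4)
  Group 4: 'e' x 1 (positions 5-5)
  Group 5: 'c' x 4 (positions 6-9)
Total groups: 5

5


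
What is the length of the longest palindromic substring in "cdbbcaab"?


Input: "cdbbcaab"
Checking substrings for palindromes:
  [2:4] "bb" (len 2) => palindrome
  [5:7] "aa" (len 2) => palindrome
Longest palindromic substring: "bb" with length 2

2


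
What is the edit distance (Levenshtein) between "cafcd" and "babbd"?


Computing edit distance: "cafcd" -> "babbd"
DP table:
           b    a    b    b    d
      0    1    2    3    4    5
  c   1    1    2    3    4    5
  a   2    2    1    2    3    4
  f   3    3    2    2    3    4
  c   4    4    3    3    3    4
  d   5    5    4    4    4    3
Edit distance = dp[5][5] = 3

3


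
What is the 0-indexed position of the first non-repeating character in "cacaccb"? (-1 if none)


Input: cacaccb
Character frequencies:
  'a': 2
  'b': 1
  'c': 4
Scanning left to right for freq == 1:
  Position 0 ('c'): freq=4, skip
  Position 1 ('a'): freq=2, skip
  Position 2 ('c'): freq=4, skip
  Position 3 ('a'): freq=2, skip
  Position 4 ('c'): freq=4, skip
  Position 5 ('c'): freq=4, skip
  Position 6 ('b'): unique! => answer = 6

6


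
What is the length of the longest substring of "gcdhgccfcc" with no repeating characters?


Input: "gcdhgccfcc"
Sliding window (track last position of each char):
  Position 0 ('g'): window [0,0] length 1 -- new best
  Position 1 ('c'): window [0,1] length 2 -- new best
  Position 2 ('d'): window [0,2] length 3 -- new best
  Position 3 ('h'): window [0,3] length 4 -- new best
  Position 4 ('g'): repeat (last at 0), move window start to 1
  Position 4 ('g'): window [1,4] length 4
  Position 5 ('c'): repeat (last at 1), move window start to 2
  Position 5 ('c'): window [2,5] length 4
  Position 6 ('c'): repeat (last at 5), move window start to 6
  Position 6 ('c'): window [6,6] length 1
  Position 7 ('f'): window [6,7] length 2
  Position 8 ('c'): repeat (last at 6), move window start to 7
  Position 8 ('c'): window [7,8] length 2
  Position 9 ('c'): repeat (last at 8), move window start to 9
  Position 9 ('c'): window [9,9] length 1
Longest substring with no repeats: "gcdh" with length 4

4


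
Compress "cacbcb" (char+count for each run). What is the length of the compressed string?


Input: cacbcb
Runs:
  'c' x 1 => "c1"
  'a' x 1 => "a1"
  'c' x 1 => "c1"
  'b' x 1 => "b1"
  'c' x 1 => "c1"
  'b' x 1 => "b1"
Compressed: "c1a1c1b1c1b1"
Compressed length: 12

12


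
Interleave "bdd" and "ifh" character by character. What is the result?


Interleaving "bdd" and "ifh":
  Position 0: 'b' from first, 'i' from second => "bi"
  Position 1: 'd' from first, 'f' from second => "df"
  Position 2: 'd' from first, 'h' from second => "dh"
Result: bidfdh

bidfdh


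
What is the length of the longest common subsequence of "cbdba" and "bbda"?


LCS of "cbdba" and "bbda"
DP table:
           b    b    d    a
      0    0    0    0    0
  c   0    0    0    0    0
  b   0    1    1    1    1
  d   0    1    1    2    2
  b   0    1    2    2    2
  a   0    1    2    2    3
LCS length = dp[5][4] = 3

3


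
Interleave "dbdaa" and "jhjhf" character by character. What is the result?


Interleaving "dbdaa" and "jhjhf":
  Position 0: 'd' from first, 'j' from second => "dj"
  Position 1: 'b' from first, 'h' from second => "bh"
  Position 2: 'd' from first, 'j' from second => "dj"
  Position 3: 'a' from first, 'h' from second => "ah"
  Position 4: 'a' from first, 'f' from second => "af"
Result: djbhdjahaf

djbhdjahaf


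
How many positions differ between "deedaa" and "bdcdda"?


Comparing "deedaa" and "bdcdda" position by position:
  Position 0: 'd' vs 'b' => DIFFER
  Position 1: 'e' vs 'd' => DIFFER
  Position 2: 'e' vs 'c' => DIFFER
  Position 3: 'd' vs 'd' => same
  Position 4: 'a' vs 'd' => DIFFER
  Position 5: 'a' vs 'a' => same
Positions that differ: 4

4


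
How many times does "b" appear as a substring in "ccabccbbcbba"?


Searching for "b" in "ccabccbbcbba"
Scanning each position:
  Position 0: "c" => no
  Position 1: "c" => no
  Position 2: "a" => no
  Position 3: "b" => MATCH
  Position 4: "c" => no
  Position 5: "c" => no
  Position 6: "b" => MATCH
  Position 7: "b" => MATCH
  Position 8: "c" => no
  Position 9: "b" => MATCH
  Position 10: "b" => MATCH
  Position 11: "a" => no
Total occurrences: 5

5


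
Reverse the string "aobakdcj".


Input: aobakdcj
Reading characters right to left:
  Position 7: 'j'
  Position 6: 'c'
  Position 5: 'd'
  Position 4: 'k'
  Position 3: 'a'
  Position 2: 'b'
  Position 1: 'o'
  Position 0: 'a'
Reversed: jcdkaboa

jcdkaboa


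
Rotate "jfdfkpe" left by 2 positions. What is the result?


Input: "jfdfkpe", rotate left by 2
First 2 characters: "jf"
Remaining characters: "dfkpe"
Concatenate remaining + first: "dfkpe" + "jf" = "dfkpejf"

dfkpejf


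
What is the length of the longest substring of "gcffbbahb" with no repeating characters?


Input: "gcffbbahb"
Sliding window (track last position of each char):
  Position 0 ('g'): window [0,0] length 1 -- new best
  Position 1 ('c'): window [0,1] length 2 -- new best
  Position 2 ('f'): window [0,2] length 3 -- new best
  Position 3 ('f'): repeat (last at 2), move window start to 3
  Position 3 ('f'): window [3,3] length 1
  Position 4 ('b'): window [3,4] length 2
  Position 5 ('b'): repeat (last at 4), move window start to 5
  Position 5 ('b'): window [5,5] length 1
  Position 6 ('a'): window [5,6] length 2
  Position 7 ('h'): window [5,7] length 3
  Position 8 ('b'): repeat (last at 5), move window start to 6
  Position 8 ('b'): window [6,8] length 3
Longest substring with no repeats: "gcf" with length 3

3


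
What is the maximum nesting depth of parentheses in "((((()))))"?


Input: "((((()))))"
Tracking depth:
  Position 0 '(': depth becomes 1
  Position 1 '(': depth becomes 2
  Position 2 '(': depth becomes 3
  Position 3 '(': depth becomes 4
  Position 4 '(': depth becomes 5
  Position 5 ')': depth becomes 4
  Position 6 ')': depth becomes 3
  Position 7 ')': depth becomes 2
  Position 8 ')': depth becomes 1
  Position 9 ')': depth becomes 0
Maximum depth reached: 5

5


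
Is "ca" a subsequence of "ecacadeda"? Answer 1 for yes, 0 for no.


Check if "ca" is a subsequence of "ecacadeda"
Greedy scan:
  Position 0 ('e'): no match needed
  Position 1 ('c'): matches sub[0] = 'c'
  Position 2 ('a'): matches sub[1] = 'a'
  Position 3 ('c'): no match needed
  Position 4 ('a'): no match needed
  Position 5 ('d'): no match needed
  Position 6 ('e'): no match needed
  Position 7 ('d'): no match needed
  Position 8 ('a'): no match needed
All 2 characters matched => is a subsequence

1


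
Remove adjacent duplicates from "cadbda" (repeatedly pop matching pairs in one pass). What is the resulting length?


Input: cadbda
Stack-based adjacent duplicate removal:
  Read 'c': push. Stack: c
  Read 'a': push. Stack: ca
  Read 'd': push. Stack: cad
  Read 'b': push. Stack: cadb
  Read 'd': push. Stack: cadbd
  Read 'a': push. Stack: cadbda
Final stack: "cadbda" (length 6)

6


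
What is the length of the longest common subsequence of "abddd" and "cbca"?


LCS of "abddd" and "cbca"
DP table:
           c    b    c    a
      0    0    0    0    0
  a   0    0    0    0    1
  b   0    0    1    1    1
  d   0    0    1    1    1
  d   0    0    1    1    1
  d   0    0    1    1    1
LCS length = dp[5][4] = 1

1


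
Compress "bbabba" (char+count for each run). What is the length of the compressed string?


Input: bbabba
Runs:
  'b' x 2 => "b2"
  'a' x 1 => "a1"
  'b' x 2 => "b2"
  'a' x 1 => "a1"
Compressed: "b2a1b2a1"
Compressed length: 8

8


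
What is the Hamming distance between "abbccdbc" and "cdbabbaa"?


Comparing "abbccdbc" and "cdbabbaa" position by position:
  Position 0: 'a' vs 'c' => differ
  Position 1: 'b' vs 'd' => differ
  Position 2: 'b' vs 'b' => same
  Position 3: 'c' vs 'a' => differ
  Position 4: 'c' vs 'b' => differ
  Position 5: 'd' vs 'b' => differ
  Position 6: 'b' vs 'a' => differ
  Position 7: 'c' vs 'a' => differ
Total differences (Hamming distance): 7

7


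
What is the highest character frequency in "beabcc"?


Input: beabcc
Character counts:
  'a': 1
  'b': 2
  'c': 2
  'e': 1
Maximum frequency: 2

2


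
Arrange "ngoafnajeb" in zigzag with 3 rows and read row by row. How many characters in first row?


Zigzag "ngoafnajeb" into 3 rows:
Placing characters:
  'n' => row 0
  'g' => row 1
  'o' => row 2
  'a' => row 1
  'f' => row 0
  'n' => row 1
  'a' => row 2
  'j' => row 1
  'e' => row 0
  'b' => row 1
Rows:
  Row 0: "nfe"
  Row 1: "ganjb"
  Row 2: "oa"
First row length: 3

3


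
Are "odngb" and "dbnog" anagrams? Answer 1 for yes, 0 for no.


Strings: "odngb", "dbnog"
Sorted first:  bdgno
Sorted second: bdgno
Sorted forms match => anagrams

1


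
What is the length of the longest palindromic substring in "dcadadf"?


Input: "dcadadf"
Checking substrings for palindromes:
  [2:5] "ada" (len 3) => palindrome
  [3:6] "dad" (len 3) => palindrome
Longest palindromic substring: "ada" with length 3

3


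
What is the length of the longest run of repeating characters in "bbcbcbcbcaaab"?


Input: "bbcbcbcbcaaab"
Scanning for longest run:
  Position 1 ('b'): continues run of 'b', length=2
  Position 2 ('c'): new char, reset run to 1
  Position 3 ('b'): new char, reset run to 1
  Position 4 ('c'): new char, reset run to 1
  Position 5 ('b'): new char, reset run to 1
  Position 6 ('c'): new char, reset run to 1
  Position 7 ('b'): new char, reset run to 1
  Position 8 ('c'): new char, reset run to 1
  Position 9 ('a'): new char, reset run to 1
  Position 10 ('a'): continues run of 'a', length=2
  Position 11 ('a'): continues run of 'a', length=3
  Position 12 ('b'): new char, reset run to 1
Longest run: 'a' with length 3

3


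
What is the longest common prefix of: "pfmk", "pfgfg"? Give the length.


Words: pfmk, pfgfg
  Position 0: all 'p' => match
  Position 1: all 'f' => match
  Position 2: ('m', 'g') => mismatch, stop
LCP = "pf" (length 2)

2


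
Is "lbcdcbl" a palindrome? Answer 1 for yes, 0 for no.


Input: lbcdcbl
Reversed: lbcdcbl
  Compare pos 0 ('l') with pos 6 ('l'): match
  Compare pos 1 ('b') with pos 5 ('b'): match
  Compare pos 2 ('c') with pos 4 ('c'): match
Result: palindrome

1


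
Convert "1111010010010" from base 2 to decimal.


Input: "1111010010010" in base 2
Positional expansion:
  Digit '1' (value 1) x 2^12 = 4096
  Digit '1' (value 1) x 2^11 = 2048
  Digit '1' (value 1) x 2^10 = 1024
  Digit '1' (value 1) x 2^9 = 512
  Digit '0' (value 0) x 2^8 = 0
  Digit '1' (value 1) x 2^7 = 128
  Digit '0' (value 0) x 2^6 = 0
  Digit '0' (value 0) x 2^5 = 0
  Digit '1' (value 1) x 2^4 = 16
  Digit '0' (value 0) x 2^3 = 0
  Digit '0' (value 0) x 2^2 = 0
  Digit '1' (value 1) x 2^1 = 2
  Digit '0' (value 0) x 2^0 = 0
Sum = 7826

7826


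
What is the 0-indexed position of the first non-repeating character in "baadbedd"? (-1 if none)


Input: baadbedd
Character frequencies:
  'a': 2
  'b': 2
  'd': 3
  'e': 1
Scanning left to right for freq == 1:
  Position 0 ('b'): freq=2, skip
  Position 1 ('a'): freq=2, skip
  Position 2 ('a'): freq=2, skip
  Position 3 ('d'): freq=3, skip
  Position 4 ('b'): freq=2, skip
  Position 5 ('e'): unique! => answer = 5

5


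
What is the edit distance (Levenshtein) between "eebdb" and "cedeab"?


Computing edit distance: "eebdb" -> "cedeab"
DP table:
           c    e    d    e    a    b
      0    1    2    3    4    5    6
  e   1    1    1    2    3    4    5
  e   2    2    1    2    2    3    4
  b   3    3    2    2    3    3    3
  d   4    4    3    2    3    4    4
  b   5    5    4    3    3    4    4
Edit distance = dp[5][6] = 4

4


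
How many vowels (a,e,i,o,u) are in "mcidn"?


Input: mcidn
Checking each character:
  'm' at position 0: consonant
  'c' at position 1: consonant
  'i' at position 2: vowel (running total: 1)
  'd' at position 3: consonant
  'n' at position 4: consonant
Total vowels: 1

1


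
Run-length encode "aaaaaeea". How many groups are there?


Input: aaaaaeea
Scanning for consecutive runs:
  Group 1: 'a' x 5 (positions 0-4)
  Group 2: 'e' x 2 (positions 5-6)
  Group 3: 'a' x 1 (positions 7-7)
Total groups: 3

3


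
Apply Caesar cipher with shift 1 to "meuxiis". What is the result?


Caesar cipher: shift "meuxiis" by 1
  'm' (pos 12) + 1 = pos 13 = 'n'
  'e' (pos 4) + 1 = pos 5 = 'f'
  'u' (pos 20) + 1 = pos 21 = 'v'
  'x' (pos 23) + 1 = pos 24 = 'y'
  'i' (pos 8) + 1 = pos 9 = 'j'
  'i' (pos 8) + 1 = pos 9 = 'j'
  's' (pos 18) + 1 = pos 19 = 't'
Result: nfvyjjt

nfvyjjt


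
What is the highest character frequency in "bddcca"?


Input: bddcca
Character counts:
  'a': 1
  'b': 1
  'c': 2
  'd': 2
Maximum frequency: 2

2


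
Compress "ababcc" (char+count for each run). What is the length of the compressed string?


Input: ababcc
Runs:
  'a' x 1 => "a1"
  'b' x 1 => "b1"
  'a' x 1 => "a1"
  'b' x 1 => "b1"
  'c' x 2 => "c2"
Compressed: "a1b1a1b1c2"
Compressed length: 10

10


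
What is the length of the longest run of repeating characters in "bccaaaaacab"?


Input: "bccaaaaacab"
Scanning for longest run:
  Position 1 ('c'): new char, reset run to 1
  Position 2 ('c'): continues run of 'c', length=2
  Position 3 ('a'): new char, reset run to 1
  Position 4 ('a'): continues run of 'a', length=2
  Position 5 ('a'): continues run of 'a', length=3
  Position 6 ('a'): continues run of 'a', length=4
  Position 7 ('a'): continues run of 'a', length=5
  Position 8 ('c'): new char, reset run to 1
  Position 9 ('a'): new char, reset run to 1
  Position 10 ('b'): new char, reset run to 1
Longest run: 'a' with length 5

5


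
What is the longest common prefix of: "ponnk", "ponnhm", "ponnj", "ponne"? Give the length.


Words: ponnk, ponnhm, ponnj, ponne
  Position 0: all 'p' => match
  Position 1: all 'o' => match
  Position 2: all 'n' => match
  Position 3: all 'n' => match
  Position 4: ('k', 'h', 'j', 'e') => mismatch, stop
LCP = "ponn" (length 4)

4


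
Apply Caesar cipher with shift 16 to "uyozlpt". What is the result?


Caesar cipher: shift "uyozlpt" by 16
  'u' (pos 20) + 16 = pos 10 = 'k'
  'y' (pos 24) + 16 = pos 14 = 'o'
  'o' (pos 14) + 16 = pos 4 = 'e'
  'z' (pos 25) + 16 = pos 15 = 'p'
  'l' (pos 11) + 16 = pos 1 = 'b'
  'p' (pos 15) + 16 = pos 5 = 'f'
  't' (pos 19) + 16 = pos 9 = 'j'
Result: koepbfj

koepbfj


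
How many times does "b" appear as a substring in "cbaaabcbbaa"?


Searching for "b" in "cbaaabcbbaa"
Scanning each position:
  Position 0: "c" => no
  Position 1: "b" => MATCH
  Position 2: "a" => no
  Position 3: "a" => no
  Position 4: "a" => no
  Position 5: "b" => MATCH
  Position 6: "c" => no
  Position 7: "b" => MATCH
  Position 8: "b" => MATCH
  Position 9: "a" => no
  Position 10: "a" => no
Total occurrences: 4

4


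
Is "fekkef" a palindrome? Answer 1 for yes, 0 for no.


Input: fekkef
Reversed: fekkef
  Compare pos 0 ('f') with pos 5 ('f'): match
  Compare pos 1 ('e') with pos 4 ('e'): match
  Compare pos 2 ('k') with pos 3 ('k'): match
Result: palindrome

1


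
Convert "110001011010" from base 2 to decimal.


Input: "110001011010" in base 2
Positional expansion:
  Digit '1' (value 1) x 2^11 = 2048
  Digit '1' (value 1) x 2^10 = 1024
  Digit '0' (value 0) x 2^9 = 0
  Digit '0' (value 0) x 2^8 = 0
  Digit '0' (value 0) x 2^7 = 0
  Digit '1' (value 1) x 2^6 = 64
  Digit '0' (value 0) x 2^5 = 0
  Digit '1' (value 1) x 2^4 = 16
  Digit '1' (value 1) x 2^3 = 8
  Digit '0' (value 0) x 2^2 = 0
  Digit '1' (value 1) x 2^1 = 2
  Digit '0' (value 0) x 2^0 = 0
Sum = 3162

3162


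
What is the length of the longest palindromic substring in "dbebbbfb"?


Input: "dbebbbfb"
Checking substrings for palindromes:
  [1:4] "beb" (len 3) => palindrome
  [3:6] "bbb" (len 3) => palindrome
  [5:8] "bfb" (len 3) => palindrome
  [3:5] "bb" (len 2) => palindrome
  [4:6] "bb" (len 2) => palindrome
Longest palindromic substring: "beb" with length 3

3


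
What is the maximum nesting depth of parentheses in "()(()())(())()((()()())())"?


Input: "()(()())(())()((()()())())"
Tracking depth:
  Position 0 '(': depth becomes 1
  Position 1 ')': depth becomes 0
  Position 2 '(': depth becomes 1
  Position 3 '(': depth becomes 2
  Position 4 ')': depth becomes 1
  Position 5 '(': depth becomes 2
  Position 6 ')': depth becomes 1
  Position 7 ')': depth becomes 0
  Position 8 '(': depth becomes 1
  Position 9 '(': depth becomes 2
  Position 10 ')': depth becomes 1
  Position 11 ')': depth becomes 0
  Position 12 '(': depth becomes 1
  Position 13 ')': depth becomes 0
  Position 14 '(': depth becomes 1
  Position 15 '(': depth becomes 2
  Position 16 '(': depth becomes 3
  Position 17 ')': depth becomes 2
  Position 18 '(': depth becomes 3
  Position 19 ')': depth becomes 2
  Position 20 '(': depth becomes 3
  Position 21 ')': depth becomes 2
  Position 22 ')': depth becomes 1
  Position 23 '(': depth becomes 2
  Position 24 ')': depth becomes 1
  Position 25 ')': depth becomes 0
Maximum depth reached: 3

3


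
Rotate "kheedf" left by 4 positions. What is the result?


Input: "kheedf", rotate left by 4
First 4 characters: "khee"
Remaining characters: "df"
Concatenate remaining + first: "df" + "khee" = "dfkhee"

dfkhee


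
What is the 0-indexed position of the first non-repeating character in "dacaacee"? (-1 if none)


Input: dacaacee
Character frequencies:
  'a': 3
  'c': 2
  'd': 1
  'e': 2
Scanning left to right for freq == 1:
  Position 0 ('d'): unique! => answer = 0

0


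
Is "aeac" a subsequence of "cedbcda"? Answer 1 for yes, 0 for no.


Check if "aeac" is a subsequence of "cedbcda"
Greedy scan:
  Position 0 ('c'): no match needed
  Position 1 ('e'): no match needed
  Position 2 ('d'): no match needed
  Position 3 ('b'): no match needed
  Position 4 ('c'): no match needed
  Position 5 ('d'): no match needed
  Position 6 ('a'): matches sub[0] = 'a'
Only matched 1/4 characters => not a subsequence

0


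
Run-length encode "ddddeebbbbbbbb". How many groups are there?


Input: ddddeebbbbbbbb
Scanning for consecutive runs:
  Group 1: 'd' x 4 (positions 0-3)
  Group 2: 'e' x 2 (positions 4-5)
  Group 3: 'b' x 8 (positions 6-13)
Total groups: 3

3


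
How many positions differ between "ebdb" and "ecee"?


Comparing "ebdb" and "ecee" position by position:
  Position 0: 'e' vs 'e' => same
  Position 1: 'b' vs 'c' => DIFFER
  Position 2: 'd' vs 'e' => DIFFER
  Position 3: 'b' vs 'e' => DIFFER
Positions that differ: 3

3


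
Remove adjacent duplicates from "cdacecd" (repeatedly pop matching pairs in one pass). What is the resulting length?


Input: cdacecd
Stack-based adjacent duplicate removal:
  Read 'c': push. Stack: c
  Read 'd': push. Stack: cd
  Read 'a': push. Stack: cda
  Read 'c': push. Stack: cdac
  Read 'e': push. Stack: cdace
  Read 'c': push. Stack: cdacec
  Read 'd': push. Stack: cdacecd
Final stack: "cdacecd" (length 7)

7


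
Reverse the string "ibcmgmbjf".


Input: ibcmgmbjf
Reading characters right to left:
  Position 8: 'f'
  Position 7: 'j'
  Position 6: 'b'
  Position 5: 'm'
  Position 4: 'g'
  Position 3: 'm'
  Position 2: 'c'
  Position 1: 'b'
  Position 0: 'i'
Reversed: fjbmgmcbi

fjbmgmcbi


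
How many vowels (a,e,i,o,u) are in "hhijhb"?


Input: hhijhb
Checking each character:
  'h' at position 0: consonant
  'h' at position 1: consonant
  'i' at position 2: vowel (running total: 1)
  'j' at position 3: consonant
  'h' at position 4: consonant
  'b' at position 5: consonant
Total vowels: 1

1


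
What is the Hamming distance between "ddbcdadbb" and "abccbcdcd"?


Comparing "ddbcdadbb" and "abccbcdcd" position by position:
  Position 0: 'd' vs 'a' => differ
  Position 1: 'd' vs 'b' => differ
  Position 2: 'b' vs 'c' => differ
  Position 3: 'c' vs 'c' => same
  Position 4: 'd' vs 'b' => differ
  Position 5: 'a' vs 'c' => differ
  Position 6: 'd' vs 'd' => same
  Position 7: 'b' vs 'c' => differ
  Position 8: 'b' vs 'd' => differ
Total differences (Hamming distance): 7

7


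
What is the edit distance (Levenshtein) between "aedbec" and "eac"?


Computing edit distance: "aedbec" -> "eac"
DP table:
           e    a    c
      0    1    2    3
  a   1    1    1    2
  e   2    1    2    2
  d   3    2    2    3
  b   4    3    3    3
  e   5    4    4    4
  c   6    5    5    4
Edit distance = dp[6][3] = 4

4


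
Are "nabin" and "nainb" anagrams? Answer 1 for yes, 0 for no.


Strings: "nabin", "nainb"
Sorted first:  abinn
Sorted second: abinn
Sorted forms match => anagrams

1


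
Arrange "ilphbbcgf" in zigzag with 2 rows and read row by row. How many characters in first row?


Zigzag "ilphbbcgf" into 2 rows:
Placing characters:
  'i' => row 0
  'l' => row 1
  'p' => row 0
  'h' => row 1
  'b' => row 0
  'b' => row 1
  'c' => row 0
  'g' => row 1
  'f' => row 0
Rows:
  Row 0: "ipbcf"
  Row 1: "lhbg"
First row length: 5

5


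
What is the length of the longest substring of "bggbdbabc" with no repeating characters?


Input: "bggbdbabc"
Sliding window (track last position of each char):
  Position 0 ('b'): window [0,0] length 1 -- new best
  Position 1 ('g'): window [0,1] length 2 -- new best
  Position 2 ('g'): repeat (last at 1), move window start to 2
  Position 2 ('g'): window [2,2] length 1
  Position 3 ('b'): window [2,3] length 2
  Position 4 ('d'): window [2,4] length 3 -- new best
  Position 5 ('b'): repeat (last at 3), move window start to 4
  Position 5 ('b'): window [4,5] length 2
  Position 6 ('a'): window [4,6] length 3
  Position 7 ('b'): repeat (last at 5), move window start to 6
  Position 7 ('b'): window [6,7] length 2
  Position 8 ('c'): window [6,8] length 3
Longest substring with no repeats: "gbd" with length 3

3


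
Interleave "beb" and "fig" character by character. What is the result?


Interleaving "beb" and "fig":
  Position 0: 'b' from first, 'f' from second => "bf"
  Position 1: 'e' from first, 'i' from second => "ei"
  Position 2: 'b' from first, 'g' from second => "bg"
Result: bfeibg

bfeibg


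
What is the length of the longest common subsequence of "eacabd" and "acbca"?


LCS of "eacabd" and "acbca"
DP table:
           a    c    b    c    a
      0    0    0    0    0    0
  e   0    0    0    0    0    0
  a   0    1    1    1    1    1
  c   0    1    2    2    2    2
  a   0    1    2    2    2    3
  b   0    1    2    3    3    3
  d   0    1    2    3    3    3
LCS length = dp[6][5] = 3

3


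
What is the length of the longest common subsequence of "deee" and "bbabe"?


LCS of "deee" and "bbabe"
DP table:
           b    b    a    b    e
      0    0    0    0    0    0
  d   0    0    0    0    0    0
  e   0    0    0    0    0    1
  e   0    0    0    0    0    1
  e   0    0    0    0    0    1
LCS length = dp[4][5] = 1

1


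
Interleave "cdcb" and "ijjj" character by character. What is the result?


Interleaving "cdcb" and "ijjj":
  Position 0: 'c' from first, 'i' from second => "ci"
  Position 1: 'd' from first, 'j' from second => "dj"
  Position 2: 'c' from first, 'j' from second => "cj"
  Position 3: 'b' from first, 'j' from second => "bj"
Result: cidjcjbj

cidjcjbj


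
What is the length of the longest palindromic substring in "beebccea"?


Input: "beebccea"
Checking substrings for palindromes:
  [0:4] "beeb" (len 4) => palindrome
  [1:3] "ee" (len 2) => palindrome
  [4:6] "cc" (len 2) => palindrome
Longest palindromic substring: "beeb" with length 4

4


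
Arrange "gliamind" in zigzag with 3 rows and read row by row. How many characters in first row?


Zigzag "gliamind" into 3 rows:
Placing characters:
  'g' => row 0
  'l' => row 1
  'i' => row 2
  'a' => row 1
  'm' => row 0
  'i' => row 1
  'n' => row 2
  'd' => row 1
Rows:
  Row 0: "gm"
  Row 1: "laid"
  Row 2: "in"
First row length: 2

2


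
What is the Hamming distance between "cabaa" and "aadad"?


Comparing "cabaa" and "aadad" position by position:
  Position 0: 'c' vs 'a' => differ
  Position 1: 'a' vs 'a' => same
  Position 2: 'b' vs 'd' => differ
  Position 3: 'a' vs 'a' => same
  Position 4: 'a' vs 'd' => differ
Total differences (Hamming distance): 3

3


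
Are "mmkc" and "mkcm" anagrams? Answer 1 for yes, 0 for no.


Strings: "mmkc", "mkcm"
Sorted first:  ckmm
Sorted second: ckmm
Sorted forms match => anagrams

1


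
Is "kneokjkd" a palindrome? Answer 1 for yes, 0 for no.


Input: kneokjkd
Reversed: dkjkoenk
  Compare pos 0 ('k') with pos 7 ('d'): MISMATCH
  Compare pos 1 ('n') with pos 6 ('k'): MISMATCH
  Compare pos 2 ('e') with pos 5 ('j'): MISMATCH
  Compare pos 3 ('o') with pos 4 ('k'): MISMATCH
Result: not a palindrome

0


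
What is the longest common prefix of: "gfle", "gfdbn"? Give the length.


Words: gfle, gfdbn
  Position 0: all 'g' => match
  Position 1: all 'f' => match
  Position 2: ('l', 'd') => mismatch, stop
LCP = "gf" (length 2)

2


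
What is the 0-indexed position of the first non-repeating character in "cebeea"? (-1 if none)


Input: cebeea
Character frequencies:
  'a': 1
  'b': 1
  'c': 1
  'e': 3
Scanning left to right for freq == 1:
  Position 0 ('c'): unique! => answer = 0

0


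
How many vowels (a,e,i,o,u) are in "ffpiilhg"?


Input: ffpiilhg
Checking each character:
  'f' at position 0: consonant
  'f' at position 1: consonant
  'p' at position 2: consonant
  'i' at position 3: vowel (running total: 1)
  'i' at position 4: vowel (running total: 2)
  'l' at position 5: consonant
  'h' at position 6: consonant
  'g' at position 7: consonant
Total vowels: 2

2


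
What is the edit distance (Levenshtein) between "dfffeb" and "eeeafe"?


Computing edit distance: "dfffeb" -> "eeeafe"
DP table:
           e    e    e    a    f    e
      0    1    2    3    4    5    6
  d   1    1    2    3    4    5    6
  f   2    2    2    3    4    4    5
  f   3    3    3    3    4    4    5
  f   4    4    4    4    4    4    5
  e   5    4    4    4    5    5    4
  b   6    5    5    5    5    6    5
Edit distance = dp[6][6] = 5

5


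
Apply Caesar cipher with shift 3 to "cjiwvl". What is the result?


Caesar cipher: shift "cjiwvl" by 3
  'c' (pos 2) + 3 = pos 5 = 'f'
  'j' (pos 9) + 3 = pos 12 = 'm'
  'i' (pos 8) + 3 = pos 11 = 'l'
  'w' (pos 22) + 3 = pos 25 = 'z'
  'v' (pos 21) + 3 = pos 24 = 'y'
  'l' (pos 11) + 3 = pos 14 = 'o'
Result: fmlzyo

fmlzyo


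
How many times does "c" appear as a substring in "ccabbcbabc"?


Searching for "c" in "ccabbcbabc"
Scanning each position:
  Position 0: "c" => MATCH
  Position 1: "c" => MATCH
  Position 2: "a" => no
  Position 3: "b" => no
  Position 4: "b" => no
  Position 5: "c" => MATCH
  Position 6: "b" => no
  Position 7: "a" => no
  Position 8: "b" => no
  Position 9: "c" => MATCH
Total occurrences: 4

4


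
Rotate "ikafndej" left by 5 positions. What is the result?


Input: "ikafndej", rotate left by 5
First 5 characters: "ikafn"
Remaining characters: "dej"
Concatenate remaining + first: "dej" + "ikafn" = "dejikafn"

dejikafn


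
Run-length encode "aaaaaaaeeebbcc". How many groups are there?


Input: aaaaaaaeeebbcc
Scanning for consecutive runs:
  Group 1: 'a' x 7 (positions 0-6)
  Group 2: 'e' x 3 (positions 7-9)
  Group 3: 'b' x 2 (positions 10-11)
  Group 4: 'c' x 2 (positions 12-13)
Total groups: 4

4


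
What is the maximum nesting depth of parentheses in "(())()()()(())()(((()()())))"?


Input: "(())()()()(())()(((()()())))"
Tracking depth:
  Position 0 '(': depth becomes 1
  Position 1 '(': depth becomes 2
  Position 2 ')': depth becomes 1
  Position 3 ')': depth becomes 0
  Position 4 '(': depth becomes 1
  Position 5 ')': depth becomes 0
  Position 6 '(': depth becomes 1
  Position 7 ')': depth becomes 0
  Position 8 '(': depth becomes 1
  Position 9 ')': depth becomes 0
  Position 10 '(': depth becomes 1
  Position 11 '(': depth becomes 2
  Position 12 ')': depth becomes 1
  Position 13 ')': depth becomes 0
  Position 14 '(': depth becomes 1
  Position 15 ')': depth becomes 0
  Position 16 '(': depth becomes 1
  Position 17 '(': depth becomes 2
  Position 18 '(': depth becomes 3
  Position 19 '(': depth becomes 4
  Position 20 ')': depth becomes 3
  Position 21 '(': depth becomes 4
  Position 22 ')': depth becomes 3
  Position 23 '(': depth becomes 4
  Position 24 ')': depth becomes 3
  Position 25 ')': depth becomes 2
  Position 26 ')': depth becomes 1
  Position 27 ')': depth becomes 0
Maximum depth reached: 4

4


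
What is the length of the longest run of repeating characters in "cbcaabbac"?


Input: "cbcaabbac"
Scanning for longest run:
  Position 1 ('b'): new char, reset run to 1
  Position 2 ('c'): new char, reset run to 1
  Position 3 ('a'): new char, reset run to 1
  Position 4 ('a'): continues run of 'a', length=2
  Position 5 ('b'): new char, reset run to 1
  Position 6 ('b'): continues run of 'b', length=2
  Position 7 ('a'): new char, reset run to 1
  Position 8 ('c'): new char, reset run to 1
Longest run: 'a' with length 2

2
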